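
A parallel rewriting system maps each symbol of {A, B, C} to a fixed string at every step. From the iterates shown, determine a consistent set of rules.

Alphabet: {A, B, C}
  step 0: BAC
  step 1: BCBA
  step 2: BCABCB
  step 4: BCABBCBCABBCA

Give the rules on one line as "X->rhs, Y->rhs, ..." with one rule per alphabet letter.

A->B, B->BC, C->A

  step 1 ⇒ step 2: BCBA ⇒ BC·A·BC·B
    A ↦ B
    B ↦ BC
    C ↦ A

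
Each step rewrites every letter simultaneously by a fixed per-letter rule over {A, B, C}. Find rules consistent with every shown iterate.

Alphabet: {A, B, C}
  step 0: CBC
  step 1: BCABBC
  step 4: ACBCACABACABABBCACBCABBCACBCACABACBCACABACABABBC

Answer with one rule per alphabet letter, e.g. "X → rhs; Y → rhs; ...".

A->AC, B->AB, C->BC

  step 0 ⇒ step 1: CBC ⇒ BC·AB·BC
    B ↦ AB
    C ↦ BC
    A ↦ AC  (constrained at step 1)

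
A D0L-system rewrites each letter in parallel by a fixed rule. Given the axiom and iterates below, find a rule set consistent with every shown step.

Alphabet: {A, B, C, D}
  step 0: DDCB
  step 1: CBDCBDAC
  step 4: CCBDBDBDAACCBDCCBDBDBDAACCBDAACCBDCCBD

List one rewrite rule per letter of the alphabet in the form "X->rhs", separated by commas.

A->BD, B->C, C->A, D->CBD

  step 0 ⇒ step 1: DDCB ⇒ CBD·CBD·A·C
    B ↦ C
    C ↦ A
    D ↦ CBD
    A ↦ BD  (constrained at step 1)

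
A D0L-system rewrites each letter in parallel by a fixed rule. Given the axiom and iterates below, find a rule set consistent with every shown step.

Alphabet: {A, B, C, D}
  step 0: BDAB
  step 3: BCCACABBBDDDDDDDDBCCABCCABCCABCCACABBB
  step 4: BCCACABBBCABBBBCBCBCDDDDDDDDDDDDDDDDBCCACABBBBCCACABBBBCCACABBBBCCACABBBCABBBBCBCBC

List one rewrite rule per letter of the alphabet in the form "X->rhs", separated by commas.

A->BBB, B->BC, C->CA, D->DD

  step 3 ⇒ step 4: BCCACABBBDDDDDDDDBCCABCCABCCABCCACABBB ⇒ BC·CA·CA·BBB·CA·BBB·BC·BC·BC·DD·DD·DD·DD·DD·DD·DD·DD·BC·CA·CA·BBB·BC·CA·CA·BBB·BC·CA·CA·BBB·BC·CA·CA·BBB·CA·BBB·BC·BC·BC
    A ↦ BBB
    B ↦ BC
    C ↦ CA
    D ↦ DD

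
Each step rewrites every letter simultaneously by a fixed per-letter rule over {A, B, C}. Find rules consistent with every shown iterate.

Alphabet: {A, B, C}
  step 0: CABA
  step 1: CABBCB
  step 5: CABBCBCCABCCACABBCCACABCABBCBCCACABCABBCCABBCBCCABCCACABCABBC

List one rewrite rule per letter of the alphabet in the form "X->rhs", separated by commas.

A->B, B->BC, C->CA

  step 0 ⇒ step 1: CABA ⇒ CA·B·BC·B
    A ↦ B
    B ↦ BC
    C ↦ CA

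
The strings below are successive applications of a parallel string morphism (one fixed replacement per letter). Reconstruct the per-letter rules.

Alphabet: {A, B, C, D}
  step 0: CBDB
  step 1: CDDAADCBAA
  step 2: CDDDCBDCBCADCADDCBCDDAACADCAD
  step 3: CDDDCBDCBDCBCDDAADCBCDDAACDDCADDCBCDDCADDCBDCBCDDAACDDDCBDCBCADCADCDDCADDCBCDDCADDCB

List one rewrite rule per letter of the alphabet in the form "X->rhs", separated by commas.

A->CAD, B->AA, C->CDD, D->DCB

  step 2 ⇒ step 3: CDDDCBDCBCADCADDCBCDDAACADCAD ⇒ CDD·DCB·DCB·DCB·CDD·AA·DCB·CDD·AA·CDD·CAD·DCB·CDD·CAD·DCB·DCB·CDD·AA·CDD·DCB·DCB·CAD·CAD·CDD·CAD·DCB·CDD·CAD·DCB
    A ↦ CAD
    B ↦ AA
    C ↦ CDD
    D ↦ DCB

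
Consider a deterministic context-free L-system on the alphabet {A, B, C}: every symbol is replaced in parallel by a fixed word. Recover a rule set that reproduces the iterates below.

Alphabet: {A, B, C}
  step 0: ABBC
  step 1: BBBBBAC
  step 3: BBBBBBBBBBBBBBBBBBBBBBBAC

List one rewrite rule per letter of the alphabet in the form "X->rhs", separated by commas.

  step 0 ⇒ step 1: ABBC ⇒ B·BB·BB·AC
    A ↦ B
    B ↦ BB
    C ↦ AC

A->B, B->BB, C->AC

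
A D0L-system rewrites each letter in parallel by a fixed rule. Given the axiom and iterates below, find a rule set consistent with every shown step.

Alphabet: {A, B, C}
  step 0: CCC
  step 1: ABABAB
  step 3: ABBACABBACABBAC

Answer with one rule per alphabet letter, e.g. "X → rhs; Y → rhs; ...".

A->C, B->BA, C->AB

  step 0 ⇒ step 1: CCC ⇒ AB·AB·AB
    C ↦ AB
    A ↦ C  (constrained at step 1)
    B ↦ BA  (constrained at step 1)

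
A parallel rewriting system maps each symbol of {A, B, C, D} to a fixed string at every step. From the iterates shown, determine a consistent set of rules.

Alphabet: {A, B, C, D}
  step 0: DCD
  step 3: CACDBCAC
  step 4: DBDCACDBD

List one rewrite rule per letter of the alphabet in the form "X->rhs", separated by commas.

  step 3 ⇒ step 4: CACDBCAC ⇒ D·B·D·CA·C·D·B·D
    A ↦ B
    B ↦ C
    C ↦ D
    D ↦ CA

A->B, B->C, C->D, D->CA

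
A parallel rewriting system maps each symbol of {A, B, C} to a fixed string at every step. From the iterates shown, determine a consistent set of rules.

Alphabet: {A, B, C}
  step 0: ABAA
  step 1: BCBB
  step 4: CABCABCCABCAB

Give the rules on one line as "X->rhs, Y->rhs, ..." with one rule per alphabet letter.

A->B, B->C, C->CA

  step 0 ⇒ step 1: ABAA ⇒ B·C·B·B
    A ↦ B
    B ↦ C
    C ↦ CA  (constrained at step 1)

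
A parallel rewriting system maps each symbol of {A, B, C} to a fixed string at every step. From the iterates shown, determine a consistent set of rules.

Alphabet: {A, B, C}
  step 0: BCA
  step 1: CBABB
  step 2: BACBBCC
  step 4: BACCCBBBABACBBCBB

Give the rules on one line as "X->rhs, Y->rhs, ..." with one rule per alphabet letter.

A->BB, B->C, C->BA

  step 1 ⇒ step 2: CBABB ⇒ BA·C·BB·C·C
    A ↦ BB
    B ↦ C
    C ↦ BA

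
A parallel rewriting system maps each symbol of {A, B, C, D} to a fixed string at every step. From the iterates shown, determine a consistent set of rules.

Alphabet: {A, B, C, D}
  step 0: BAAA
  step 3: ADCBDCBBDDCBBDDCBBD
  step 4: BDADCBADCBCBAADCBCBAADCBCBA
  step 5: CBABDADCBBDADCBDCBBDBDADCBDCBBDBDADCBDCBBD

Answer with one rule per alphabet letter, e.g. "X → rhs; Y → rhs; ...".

A->BD, B->CB, C->D, D->A

  step 4 ⇒ step 5: BDADCBADCBCBAADCBCBAADCBCBA ⇒ CB·A·BD·A·D·CB·BD·A·D·CB·D·CB·BD·BD·A·D·CB·D·CB·BD·BD·A·D·CB·D·CB·BD
    A ↦ BD
    B ↦ CB
    C ↦ D
    D ↦ A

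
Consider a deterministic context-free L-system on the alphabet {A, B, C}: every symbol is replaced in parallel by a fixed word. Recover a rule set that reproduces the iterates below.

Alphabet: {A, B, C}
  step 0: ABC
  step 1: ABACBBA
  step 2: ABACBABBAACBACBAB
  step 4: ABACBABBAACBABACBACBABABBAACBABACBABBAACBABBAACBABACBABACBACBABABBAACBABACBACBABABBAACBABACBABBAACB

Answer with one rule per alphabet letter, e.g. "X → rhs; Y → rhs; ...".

A->AB, B->ACB, C->BA

  step 1 ⇒ step 2: ABACBBA ⇒ AB·ACB·AB·BA·ACB·ACB·AB
    A ↦ AB
    B ↦ ACB
    C ↦ BA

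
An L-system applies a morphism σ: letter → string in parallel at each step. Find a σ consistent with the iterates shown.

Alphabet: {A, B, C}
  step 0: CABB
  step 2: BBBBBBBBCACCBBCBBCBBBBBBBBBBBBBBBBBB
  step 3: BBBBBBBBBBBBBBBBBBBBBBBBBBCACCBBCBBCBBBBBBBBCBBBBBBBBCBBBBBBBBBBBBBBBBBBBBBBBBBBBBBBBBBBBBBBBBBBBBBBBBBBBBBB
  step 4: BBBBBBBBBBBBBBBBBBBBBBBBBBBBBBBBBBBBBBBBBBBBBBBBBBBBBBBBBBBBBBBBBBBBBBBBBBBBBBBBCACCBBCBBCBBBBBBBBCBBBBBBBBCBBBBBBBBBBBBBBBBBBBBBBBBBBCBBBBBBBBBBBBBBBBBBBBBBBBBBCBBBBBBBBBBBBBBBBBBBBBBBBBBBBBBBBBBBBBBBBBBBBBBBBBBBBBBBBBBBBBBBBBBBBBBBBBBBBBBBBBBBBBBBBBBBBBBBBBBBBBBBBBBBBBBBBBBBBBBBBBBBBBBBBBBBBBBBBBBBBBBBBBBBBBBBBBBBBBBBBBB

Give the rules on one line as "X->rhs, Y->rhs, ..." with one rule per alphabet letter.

A->ACC, B->BBB, C->BBC

  step 3 ⇒ step 4: BBBBBBBBBBBBBBBBBBBBBBBBBBCACCBBCBBCBBBBBBBBCBBBBBBBBCBBBBBBBBBBBBBBBBBBBBBBBBBBBBBBBBBBBBBBBBBBBBBBBBBBBBBB ⇒ BBB·BBB·BBB·BBB·BBB·BBB·BBB·BBB·BBB·BBB·BBB·BBB·BBB·BBB·BBB·BBB·BBB·BBB·BBB·BBB·BBB·BBB·BBB·BBB·BBB·BBB·BBC·ACC·BBC·BBC·BBB·BBB·BBC·BBB·BBB·BBC·BBB·BBB·BBB·BBB·BBB·BBB·BBB·BBB·BBC·BBB·BBB·BBB·BBB·BBB·BBB·BBB·BBB·BBC·BBB·BBB·BBB·BBB·BBB·BBB·BBB·BBB·BBB·BBB·BBB·BBB·BBB·BBB·BBB·BBB·BBB·BBB·BBB·BBB·BBB·BBB·BBB·BBB·BBB·BBB·BBB·BBB·BBB·BBB·BBB·BBB·BBB·BBB·BBB·BBB·BBB·BBB·BBB·BBB·BBB·BBB·BBB·BBB·BBB·BBB·BBB·BBB·BBB·BBB·BBB·BBB·BBB·BBB
    A ↦ ACC
    B ↦ BBB
    C ↦ BBC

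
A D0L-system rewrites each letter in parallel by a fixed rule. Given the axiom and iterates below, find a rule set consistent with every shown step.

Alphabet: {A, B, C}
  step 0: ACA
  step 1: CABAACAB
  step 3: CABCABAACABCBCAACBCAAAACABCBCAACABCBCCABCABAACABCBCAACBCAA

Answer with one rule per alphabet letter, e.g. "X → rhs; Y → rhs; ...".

  step 0 ⇒ step 1: ACA ⇒ CAB·AA·CAB
    A ↦ CAB
    C ↦ AA
    B ↦ CBC  (constrained at step 1)

A->CAB, B->CBC, C->AA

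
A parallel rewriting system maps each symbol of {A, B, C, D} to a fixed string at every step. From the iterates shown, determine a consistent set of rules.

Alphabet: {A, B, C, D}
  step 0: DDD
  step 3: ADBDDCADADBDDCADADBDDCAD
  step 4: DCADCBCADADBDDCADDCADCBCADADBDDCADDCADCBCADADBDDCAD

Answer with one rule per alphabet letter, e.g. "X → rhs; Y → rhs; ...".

  step 3 ⇒ step 4: ADBDDCADADBDDCADADBDDCAD ⇒ DC·AD·CBC·AD·AD·BD·DC·AD·DC·AD·CBC·AD·AD·BD·DC·AD·DC·AD·CBC·AD·AD·BD·DC·AD
    A ↦ DC
    B ↦ CBC
    C ↦ BD
    D ↦ AD

A->DC, B->CBC, C->BD, D->AD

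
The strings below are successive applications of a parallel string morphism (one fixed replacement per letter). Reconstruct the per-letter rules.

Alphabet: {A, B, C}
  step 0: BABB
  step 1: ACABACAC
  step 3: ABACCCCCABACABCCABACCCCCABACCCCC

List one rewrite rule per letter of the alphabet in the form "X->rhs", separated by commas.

  step 0 ⇒ step 1: BABB ⇒ AC·AB·AC·AC
    A ↦ AB
    B ↦ AC
    C ↦ CC  (constrained at step 1)

A->AB, B->AC, C->CC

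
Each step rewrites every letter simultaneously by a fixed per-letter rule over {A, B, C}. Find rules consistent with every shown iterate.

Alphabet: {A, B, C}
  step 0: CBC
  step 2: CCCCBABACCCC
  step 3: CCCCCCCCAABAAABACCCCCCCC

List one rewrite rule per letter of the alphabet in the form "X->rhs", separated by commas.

  step 2 ⇒ step 3: CCCCBABACCCC ⇒ CC·CC·CC·CC·AA·BA·AA·BA·CC·CC·CC·CC
    A ↦ BA
    B ↦ AA
    C ↦ CC

A->BA, B->AA, C->CC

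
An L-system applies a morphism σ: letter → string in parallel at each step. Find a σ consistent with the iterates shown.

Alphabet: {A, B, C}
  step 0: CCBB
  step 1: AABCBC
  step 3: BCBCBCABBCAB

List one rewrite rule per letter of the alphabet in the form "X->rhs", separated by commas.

A->B, B->BC, C->A

  step 0 ⇒ step 1: CCBB ⇒ A·A·BC·BC
    B ↦ BC
    C ↦ A
    A ↦ B  (constrained at step 1)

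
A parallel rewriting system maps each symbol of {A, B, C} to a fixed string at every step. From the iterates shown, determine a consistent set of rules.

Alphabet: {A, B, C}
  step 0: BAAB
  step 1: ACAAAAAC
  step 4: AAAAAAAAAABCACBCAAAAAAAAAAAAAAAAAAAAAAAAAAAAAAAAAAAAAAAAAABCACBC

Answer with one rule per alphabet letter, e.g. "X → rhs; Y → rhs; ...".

A->AA, B->AC, C->BC

  step 0 ⇒ step 1: BAAB ⇒ AC·AA·AA·AC
    A ↦ AA
    B ↦ AC
    C ↦ BC  (constrained at step 1)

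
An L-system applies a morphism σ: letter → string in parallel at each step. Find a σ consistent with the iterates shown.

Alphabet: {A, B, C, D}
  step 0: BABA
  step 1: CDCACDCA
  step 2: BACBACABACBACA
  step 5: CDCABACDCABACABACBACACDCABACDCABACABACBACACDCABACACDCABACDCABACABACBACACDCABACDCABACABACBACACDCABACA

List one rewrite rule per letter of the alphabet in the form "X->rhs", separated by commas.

A->CA, B->CD, C->BA, D->C

  step 1 ⇒ step 2: CDCACDCA ⇒ BA·C·BA·CA·BA·C·BA·CA
    A ↦ CA
    C ↦ BA
    D ↦ C
  step 0 ⇒ step 1: BABA ⇒ CD·CA·CD·CA
    B ↦ CD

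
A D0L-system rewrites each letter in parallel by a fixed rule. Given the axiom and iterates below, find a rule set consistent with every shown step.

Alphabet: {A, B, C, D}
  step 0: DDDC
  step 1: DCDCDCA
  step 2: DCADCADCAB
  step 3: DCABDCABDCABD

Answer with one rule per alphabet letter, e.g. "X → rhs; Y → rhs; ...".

  step 2 ⇒ step 3: DCADCADCAB ⇒ DC·A·B·DC·A·B·DC·A·B·D
    A ↦ B
    B ↦ D
    C ↦ A
    D ↦ DC

A->B, B->D, C->A, D->DC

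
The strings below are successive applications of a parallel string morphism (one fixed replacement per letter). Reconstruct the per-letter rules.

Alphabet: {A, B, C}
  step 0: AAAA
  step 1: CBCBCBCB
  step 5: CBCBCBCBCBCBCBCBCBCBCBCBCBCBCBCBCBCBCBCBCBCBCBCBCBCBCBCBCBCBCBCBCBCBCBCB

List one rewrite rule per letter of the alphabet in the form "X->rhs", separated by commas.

A->CB, B->A, C->AA

  step 0 ⇒ step 1: AAAA ⇒ CB·CB·CB·CB
    A ↦ CB
    B ↦ A  (constrained at step 1)
    C ↦ AA  (constrained at step 1)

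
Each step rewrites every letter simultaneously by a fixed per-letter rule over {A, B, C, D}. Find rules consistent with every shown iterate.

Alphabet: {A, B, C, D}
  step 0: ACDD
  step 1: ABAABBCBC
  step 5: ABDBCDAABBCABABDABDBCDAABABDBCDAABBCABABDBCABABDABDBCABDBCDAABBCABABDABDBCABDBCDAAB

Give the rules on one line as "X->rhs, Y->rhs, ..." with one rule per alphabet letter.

A->AB, B->D, C->AAB, D->BC

  step 0 ⇒ step 1: ACDD ⇒ AB·AAB·BC·BC
    A ↦ AB
    C ↦ AAB
    D ↦ BC
    B ↦ D  (constrained at step 1)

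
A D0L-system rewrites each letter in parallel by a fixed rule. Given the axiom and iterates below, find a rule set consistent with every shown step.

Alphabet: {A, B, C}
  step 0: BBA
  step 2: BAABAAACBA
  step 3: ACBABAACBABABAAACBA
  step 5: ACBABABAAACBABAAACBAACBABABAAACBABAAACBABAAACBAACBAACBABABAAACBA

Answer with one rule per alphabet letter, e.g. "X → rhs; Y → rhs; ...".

  step 2 ⇒ step 3: BAABAAACBA ⇒ AC·BA·BA·AC·BA·BA·BA·A·AC·BA
    A ↦ BA
    B ↦ AC
    C ↦ A

A->BA, B->AC, C->A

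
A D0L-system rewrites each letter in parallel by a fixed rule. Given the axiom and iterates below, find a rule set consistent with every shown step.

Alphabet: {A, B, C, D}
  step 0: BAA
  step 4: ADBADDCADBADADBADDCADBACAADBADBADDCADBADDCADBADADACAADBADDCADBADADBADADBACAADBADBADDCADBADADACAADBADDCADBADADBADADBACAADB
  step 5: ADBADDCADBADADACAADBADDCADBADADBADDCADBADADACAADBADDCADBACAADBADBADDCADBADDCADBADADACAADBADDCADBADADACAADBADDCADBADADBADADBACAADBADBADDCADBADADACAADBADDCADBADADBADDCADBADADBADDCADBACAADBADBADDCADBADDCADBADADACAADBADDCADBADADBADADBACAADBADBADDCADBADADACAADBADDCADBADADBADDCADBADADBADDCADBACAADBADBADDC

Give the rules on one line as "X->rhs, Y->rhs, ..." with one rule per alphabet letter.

  step 4 ⇒ step 5: ADBADDCADBADADBADDCADBACAADBADBADDCADBADDCADBADADACAADBADDCADBADADBADADBACAADBADBADDCADBADADACAADBADDCADBADADBADADBACAADB ⇒ ADB·AD·DC·ADB·AD·AD·ACA·ADB·AD·DC·ADB·AD·ADB·AD·DC·ADB·AD·AD·ACA·ADB·AD·DC·ADB·ACA·ADB·ADB·AD·DC·ADB·AD·DC·ADB·AD·AD·ACA·ADB·AD·DC·ADB·AD·AD·ACA·ADB·AD·DC·ADB·AD·ADB·AD·ADB·ACA·ADB·ADB·AD·DC·ADB·AD·AD·ACA·ADB·AD·DC·ADB·AD·ADB·AD·DC·ADB·AD·ADB·AD·DC·ADB·ACA·ADB·ADB·AD·DC·ADB·AD·DC·ADB·AD·AD·ACA·ADB·AD·DC·ADB·AD·ADB·AD·ADB·ACA·ADB·ADB·AD·DC·ADB·AD·AD·ACA·ADB·AD·DC·ADB·AD·ADB·AD·DC·ADB·AD·ADB·AD·DC·ADB·ACA·ADB·ADB·AD·DC
    A ↦ ADB
    B ↦ DC
    C ↦ ACA
    D ↦ AD

A->ADB, B->DC, C->ACA, D->AD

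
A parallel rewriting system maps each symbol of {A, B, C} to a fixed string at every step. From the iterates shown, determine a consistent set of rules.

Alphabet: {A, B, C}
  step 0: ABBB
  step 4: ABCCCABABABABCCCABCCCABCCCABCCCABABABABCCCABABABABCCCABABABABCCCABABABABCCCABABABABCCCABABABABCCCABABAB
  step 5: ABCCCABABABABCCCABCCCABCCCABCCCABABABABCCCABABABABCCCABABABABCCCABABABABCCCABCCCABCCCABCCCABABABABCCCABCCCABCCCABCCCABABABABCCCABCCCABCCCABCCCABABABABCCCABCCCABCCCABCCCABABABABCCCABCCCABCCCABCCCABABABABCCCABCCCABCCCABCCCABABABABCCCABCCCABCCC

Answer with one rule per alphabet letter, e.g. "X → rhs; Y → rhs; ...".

  step 4 ⇒ step 5: ABCCCABABABABCCCABCCCABCCCABCCCABABABABCCCABABABABCCCABABABABCCCABABABABCCCABABABABCCCABABABABCCCABABAB ⇒ ABC·CC·AB·AB·AB·ABC·CC·ABC·CC·ABC·CC·ABC·CC·AB·AB·AB·ABC·CC·AB·AB·AB·ABC·CC·AB·AB·AB·ABC·CC·AB·AB·AB·ABC·CC·ABC·CC·ABC·CC·ABC·CC·AB·AB·AB·ABC·CC·ABC·CC·ABC·CC·ABC·CC·AB·AB·AB·ABC·CC·ABC·CC·ABC·CC·ABC·CC·AB·AB·AB·ABC·CC·ABC·CC·ABC·CC·ABC·CC·AB·AB·AB·ABC·CC·ABC·CC·ABC·CC·ABC·CC·AB·AB·AB·ABC·CC·ABC·CC·ABC·CC·ABC·CC·AB·AB·AB·ABC·CC·ABC·CC·ABC·CC
    A ↦ ABC
    B ↦ CC
    C ↦ AB

A->ABC, B->CC, C->AB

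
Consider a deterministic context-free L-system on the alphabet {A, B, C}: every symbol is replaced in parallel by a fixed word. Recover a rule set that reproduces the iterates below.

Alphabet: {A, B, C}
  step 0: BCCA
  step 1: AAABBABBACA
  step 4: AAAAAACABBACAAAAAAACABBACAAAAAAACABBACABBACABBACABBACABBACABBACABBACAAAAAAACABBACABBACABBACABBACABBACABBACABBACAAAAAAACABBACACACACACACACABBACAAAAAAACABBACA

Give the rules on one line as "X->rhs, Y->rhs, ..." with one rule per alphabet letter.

  step 0 ⇒ step 1: BCCA ⇒ AAA·BBA·BBA·CA
    A ↦ CA
    B ↦ AAA
    C ↦ BBA

A->CA, B->AAA, C->BBA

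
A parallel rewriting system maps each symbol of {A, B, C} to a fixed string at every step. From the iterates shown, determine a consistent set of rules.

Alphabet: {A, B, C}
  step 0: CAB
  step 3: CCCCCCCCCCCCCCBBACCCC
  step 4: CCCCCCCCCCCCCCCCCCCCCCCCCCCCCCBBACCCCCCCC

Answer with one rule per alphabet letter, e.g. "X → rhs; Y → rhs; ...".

A->BBA, B->C, C->CC

  step 3 ⇒ step 4: CCCCCCCCCCCCCCBBACCCC ⇒ CC·CC·CC·CC·CC·CC·CC·CC·CC·CC·CC·CC·CC·CC·C·C·BBA·CC·CC·CC·CC
    A ↦ BBA
    B ↦ C
    C ↦ CC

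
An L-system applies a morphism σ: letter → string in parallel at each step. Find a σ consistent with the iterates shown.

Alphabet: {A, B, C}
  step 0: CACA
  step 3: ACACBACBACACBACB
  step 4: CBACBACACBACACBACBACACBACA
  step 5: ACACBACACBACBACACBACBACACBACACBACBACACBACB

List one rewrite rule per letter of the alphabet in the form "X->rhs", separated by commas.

  step 4 ⇒ step 5: CBACBACACBACACBACBACACBACA ⇒ A·CA·CB·A·CA·CB·A·CB·A·CA·CB·A·CB·A·CA·CB·A·CA·CB·A·CB·A·CA·CB·A·CB
    A ↦ CB
    B ↦ CA
    C ↦ A

A->CB, B->CA, C->A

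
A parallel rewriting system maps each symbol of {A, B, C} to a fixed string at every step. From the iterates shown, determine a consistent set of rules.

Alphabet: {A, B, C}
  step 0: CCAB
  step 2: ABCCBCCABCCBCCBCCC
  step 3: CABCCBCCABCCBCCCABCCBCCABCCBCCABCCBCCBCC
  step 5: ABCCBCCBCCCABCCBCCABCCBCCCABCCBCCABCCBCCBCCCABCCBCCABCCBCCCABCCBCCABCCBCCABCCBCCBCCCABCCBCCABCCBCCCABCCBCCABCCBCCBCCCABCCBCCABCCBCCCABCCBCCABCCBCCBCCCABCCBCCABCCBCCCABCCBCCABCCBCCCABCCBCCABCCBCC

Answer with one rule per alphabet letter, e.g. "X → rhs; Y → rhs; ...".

A->C, B->A, C->BCC

  step 2 ⇒ step 3: ABCCBCCABCCBCCBCCC ⇒ C·A·BCC·BCC·A·BCC·BCC·C·A·BCC·BCC·A·BCC·BCC·A·BCC·BCC·BCC
    A ↦ C
    B ↦ A
    C ↦ BCC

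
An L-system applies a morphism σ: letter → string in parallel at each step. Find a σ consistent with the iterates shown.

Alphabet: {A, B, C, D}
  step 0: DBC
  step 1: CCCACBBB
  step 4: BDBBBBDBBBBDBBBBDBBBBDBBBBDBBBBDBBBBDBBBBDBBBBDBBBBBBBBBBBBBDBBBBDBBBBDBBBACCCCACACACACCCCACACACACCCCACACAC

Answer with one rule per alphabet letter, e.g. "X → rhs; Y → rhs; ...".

  step 0 ⇒ step 1: DBC ⇒ CCC·AC·BBB
    B ↦ AC
    C ↦ BBB
    D ↦ CCC
    A ↦ BD  (constrained at step 1)

A->BD, B->AC, C->BBB, D->CCC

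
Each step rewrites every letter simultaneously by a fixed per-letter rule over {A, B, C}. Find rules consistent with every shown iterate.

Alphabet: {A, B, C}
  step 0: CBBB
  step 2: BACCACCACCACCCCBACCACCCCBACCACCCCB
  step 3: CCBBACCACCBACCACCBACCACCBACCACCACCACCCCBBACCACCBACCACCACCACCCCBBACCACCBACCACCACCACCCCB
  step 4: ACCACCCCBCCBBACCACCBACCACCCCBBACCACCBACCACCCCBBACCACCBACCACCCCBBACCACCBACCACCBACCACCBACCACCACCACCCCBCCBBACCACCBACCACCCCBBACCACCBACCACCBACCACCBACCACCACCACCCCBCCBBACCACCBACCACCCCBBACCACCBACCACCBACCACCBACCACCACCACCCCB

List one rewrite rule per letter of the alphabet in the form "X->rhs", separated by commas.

  step 3 ⇒ step 4: CCBBACCACCBACCACCBACCACCBACCACCACCACCCCBBACCACCBACCACCACCACCCCBBACCACCBACCACCACCACCCCB ⇒ ACC·ACC·CCB·CCB·B·ACC·ACC·B·ACC·ACC·CCB·B·ACC·ACC·B·ACC·ACC·CCB·B·ACC·ACC·B·ACC·ACC·CCB·B·ACC·ACC·B·ACC·ACC·B·ACC·ACC·B·ACC·ACC·ACC·ACC·CCB·CCB·B·ACC·ACC·B·ACC·ACC·CCB·B·ACC·ACC·B·ACC·ACC·B·ACC·ACC·B·ACC·ACC·ACC·ACC·CCB·CCB·B·ACC·ACC·B·ACC·ACC·CCB·B·ACC·ACC·B·ACC·ACC·B·ACC·ACC·B·ACC·ACC·ACC·ACC·CCB
    A ↦ B
    B ↦ CCB
    C ↦ ACC

A->B, B->CCB, C->ACC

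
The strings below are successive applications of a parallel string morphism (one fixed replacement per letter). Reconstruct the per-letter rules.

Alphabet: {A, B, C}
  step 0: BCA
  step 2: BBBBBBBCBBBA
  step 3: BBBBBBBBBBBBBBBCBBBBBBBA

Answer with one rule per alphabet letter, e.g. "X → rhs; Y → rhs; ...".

  step 2 ⇒ step 3: BBBBBBBCBBBA ⇒ BB·BB·BB·BB·BB·BB·BB·BC·BB·BB·BB·BA
    A ↦ BA
    B ↦ BB
    C ↦ BC

A->BA, B->BB, C->BC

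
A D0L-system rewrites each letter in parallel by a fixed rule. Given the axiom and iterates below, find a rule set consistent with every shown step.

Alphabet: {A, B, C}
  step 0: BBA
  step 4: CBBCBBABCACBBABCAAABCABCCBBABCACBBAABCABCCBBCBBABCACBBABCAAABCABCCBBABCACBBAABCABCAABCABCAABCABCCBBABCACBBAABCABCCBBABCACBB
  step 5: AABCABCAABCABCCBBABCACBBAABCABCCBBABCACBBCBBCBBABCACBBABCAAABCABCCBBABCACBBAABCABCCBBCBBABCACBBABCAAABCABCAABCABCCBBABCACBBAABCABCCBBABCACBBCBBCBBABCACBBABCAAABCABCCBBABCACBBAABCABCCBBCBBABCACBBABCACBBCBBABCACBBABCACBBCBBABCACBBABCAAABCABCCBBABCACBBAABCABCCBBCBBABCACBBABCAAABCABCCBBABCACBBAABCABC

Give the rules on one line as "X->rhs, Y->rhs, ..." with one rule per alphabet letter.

A->CBB, B->ABC, C->A

  step 4 ⇒ step 5: CBBCBBABCACBBABCAAABCABCCBBABCACBBAABCABCCBBCBBABCACBBABCAAABCABCCBBABCACBBAABCABCAABCABCAABCABCCBBABCACBBAABCABCCBBABCACBB ⇒ A·ABC·ABC·A·ABC·ABC·CBB·ABC·A·CBB·A·ABC·ABC·CBB·ABC·A·CBB·CBB·CBB·ABC·A·CBB·ABC·A·A·ABC·ABC·CBB·ABC·A·CBB·A·ABC·ABC·CBB·CBB·ABC·A·CBB·ABC·A·A·ABC·ABC·A·ABC·ABC·CBB·ABC·A·CBB·A·ABC·ABC·CBB·ABC·A·CBB·CBB·CBB·ABC·A·CBB·ABC·A·A·ABC·ABC·CBB·ABC·A·CBB·A·ABC·ABC·CBB·CBB·ABC·A·CBB·ABC·A·CBB·CBB·ABC·A·CBB·ABC·A·CBB·CBB·ABC·A·CBB·ABC·A·A·ABC·ABC·CBB·ABC·A·CBB·A·ABC·ABC·CBB·CBB·ABC·A·CBB·ABC·A·A·ABC·ABC·CBB·ABC·A·CBB·A·ABC·ABC
    A ↦ CBB
    B ↦ ABC
    C ↦ A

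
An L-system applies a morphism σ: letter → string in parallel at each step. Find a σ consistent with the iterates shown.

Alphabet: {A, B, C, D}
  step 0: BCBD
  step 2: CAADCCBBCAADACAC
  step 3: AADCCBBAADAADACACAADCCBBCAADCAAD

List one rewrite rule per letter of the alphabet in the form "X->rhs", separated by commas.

A->C, B->AC, C->AAD, D->BB

  step 2 ⇒ step 3: CAADCCBBCAADACAC ⇒ AAD·C·C·BB·AAD·AAD·AC·AC·AAD·C·C·BB·C·AAD·C·AAD
    A ↦ C
    B ↦ AC
    C ↦ AAD
    D ↦ BB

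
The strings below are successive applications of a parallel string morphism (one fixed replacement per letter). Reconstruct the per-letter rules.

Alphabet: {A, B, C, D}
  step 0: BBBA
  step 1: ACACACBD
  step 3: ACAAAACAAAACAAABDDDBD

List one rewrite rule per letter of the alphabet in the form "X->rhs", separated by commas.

A->BD, B->AC, C->DD, D->A

  step 0 ⇒ step 1: BBBA ⇒ AC·AC·AC·BD
    A ↦ BD
    B ↦ AC
    C ↦ DD  (constrained at step 1)
    D ↦ A  (constrained at step 1)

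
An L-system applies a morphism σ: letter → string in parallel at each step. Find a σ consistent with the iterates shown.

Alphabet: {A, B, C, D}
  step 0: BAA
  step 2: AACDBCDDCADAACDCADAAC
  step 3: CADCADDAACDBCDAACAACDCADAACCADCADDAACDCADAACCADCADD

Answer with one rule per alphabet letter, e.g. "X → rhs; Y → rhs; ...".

A->CAD, B->DBC, C->D, D->AAC

  step 2 ⇒ step 3: AACDBCDDCADAACDCADAAC ⇒ CAD·CAD·D·AAC·DBC·D·AAC·AAC·D·CAD·AAC·CAD·CAD·D·AAC·D·CAD·AAC·CAD·CAD·D
    A ↦ CAD
    B ↦ DBC
    C ↦ D
    D ↦ AAC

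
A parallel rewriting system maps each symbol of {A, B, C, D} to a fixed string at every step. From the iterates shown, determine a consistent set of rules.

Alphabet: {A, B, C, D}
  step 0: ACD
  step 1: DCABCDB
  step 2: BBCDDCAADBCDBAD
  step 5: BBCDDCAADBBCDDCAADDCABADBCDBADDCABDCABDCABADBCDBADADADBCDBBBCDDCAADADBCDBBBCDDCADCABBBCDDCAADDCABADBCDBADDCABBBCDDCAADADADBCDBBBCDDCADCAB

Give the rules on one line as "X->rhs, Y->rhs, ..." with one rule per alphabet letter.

A->DCA, B->AD, C->BCD, D->B

  step 1 ⇒ step 2: DCABCDB ⇒ B·BCD·DCA·AD·BCD·B·AD
    A ↦ DCA
    B ↦ AD
    C ↦ BCD
    D ↦ B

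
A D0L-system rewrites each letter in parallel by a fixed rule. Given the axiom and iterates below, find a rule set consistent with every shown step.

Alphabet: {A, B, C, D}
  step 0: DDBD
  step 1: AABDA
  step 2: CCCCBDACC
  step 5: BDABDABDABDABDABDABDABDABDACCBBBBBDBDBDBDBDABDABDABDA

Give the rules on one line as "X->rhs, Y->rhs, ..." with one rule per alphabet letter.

  step 1 ⇒ step 2: AABDA ⇒ CC·CC·BD·A·CC
    A ↦ CC
    B ↦ BD
    D ↦ A
    C ↦ BB  (constrained at step 2)

A->CC, B->BD, C->BB, D->A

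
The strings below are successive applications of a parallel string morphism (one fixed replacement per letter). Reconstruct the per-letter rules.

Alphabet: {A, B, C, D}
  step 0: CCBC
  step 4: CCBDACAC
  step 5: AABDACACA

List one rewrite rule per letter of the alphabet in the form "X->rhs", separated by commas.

A->C, B->BD, C->A, D->A

  step 4 ⇒ step 5: CCBDACAC ⇒ A·A·BD·A·C·A·C·A
    A ↦ C
    B ↦ BD
    C ↦ A
    D ↦ A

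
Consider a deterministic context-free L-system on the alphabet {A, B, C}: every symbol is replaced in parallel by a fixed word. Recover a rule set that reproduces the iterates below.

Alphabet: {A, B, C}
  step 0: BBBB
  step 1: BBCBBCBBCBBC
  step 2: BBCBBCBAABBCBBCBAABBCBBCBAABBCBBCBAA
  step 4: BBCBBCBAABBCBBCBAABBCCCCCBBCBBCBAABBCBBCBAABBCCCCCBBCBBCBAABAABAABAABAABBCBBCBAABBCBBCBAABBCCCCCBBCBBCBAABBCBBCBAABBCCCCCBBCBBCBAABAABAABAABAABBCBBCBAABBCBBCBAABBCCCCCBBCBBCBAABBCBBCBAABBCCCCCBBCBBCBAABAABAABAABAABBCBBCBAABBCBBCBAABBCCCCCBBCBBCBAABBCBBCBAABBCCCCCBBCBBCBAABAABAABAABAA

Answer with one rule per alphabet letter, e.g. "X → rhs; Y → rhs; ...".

A->CC, B->BBC, C->BAA

  step 1 ⇒ step 2: BBCBBCBBCBBC ⇒ BBC·BBC·BAA·BBC·BBC·BAA·BBC·BBC·BAA·BBC·BBC·BAA
    B ↦ BBC
    C ↦ BAA
    A ↦ CC  (constrained at step 2)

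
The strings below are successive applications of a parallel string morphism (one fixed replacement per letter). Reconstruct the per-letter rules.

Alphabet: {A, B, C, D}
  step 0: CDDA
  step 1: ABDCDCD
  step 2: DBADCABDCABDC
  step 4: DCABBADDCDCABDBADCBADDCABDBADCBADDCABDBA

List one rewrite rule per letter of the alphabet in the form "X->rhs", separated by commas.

  step 1 ⇒ step 2: ABDCDCD ⇒ D·BA·DC·AB·DC·AB·DC
    A ↦ D
    B ↦ BA
    C ↦ AB
    D ↦ DC

A->D, B->BA, C->AB, D->DC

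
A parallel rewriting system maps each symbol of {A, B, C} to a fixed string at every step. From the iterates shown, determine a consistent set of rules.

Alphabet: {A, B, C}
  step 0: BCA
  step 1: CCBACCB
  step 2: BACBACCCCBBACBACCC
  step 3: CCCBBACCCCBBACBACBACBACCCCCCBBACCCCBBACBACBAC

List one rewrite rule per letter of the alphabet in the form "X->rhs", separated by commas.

  step 2 ⇒ step 3: BACBACCCCBBACBACCC ⇒ CC·CB·BAC·CC·CB·BAC·BAC·BAC·BAC·CC·CC·CB·BAC·CC·CB·BAC·BAC·BAC
    A ↦ CB
    B ↦ CC
    C ↦ BAC

A->CB, B->CC, C->BAC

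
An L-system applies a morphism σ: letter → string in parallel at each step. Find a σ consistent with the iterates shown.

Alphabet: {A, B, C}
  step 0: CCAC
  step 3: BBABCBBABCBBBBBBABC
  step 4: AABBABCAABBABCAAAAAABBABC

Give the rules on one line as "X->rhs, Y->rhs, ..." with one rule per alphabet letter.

  step 3 ⇒ step 4: BBABCBBABCBBBBBBABC ⇒ A·A·BB·A·BC·A·A·BB·A·BC·A·A·A·A·A·A·BB·A·BC
    A ↦ BB
    B ↦ A
    C ↦ BC

A->BB, B->A, C->BC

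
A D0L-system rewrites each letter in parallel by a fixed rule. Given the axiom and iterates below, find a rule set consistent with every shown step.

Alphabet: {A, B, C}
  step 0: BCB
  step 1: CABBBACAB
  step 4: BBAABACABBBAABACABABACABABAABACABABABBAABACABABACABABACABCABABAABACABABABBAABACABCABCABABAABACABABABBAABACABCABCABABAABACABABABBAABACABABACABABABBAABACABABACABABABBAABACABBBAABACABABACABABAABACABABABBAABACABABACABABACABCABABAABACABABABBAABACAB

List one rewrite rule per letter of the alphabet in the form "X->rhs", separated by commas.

A->ABA, B->CAB, C->BBA

  step 0 ⇒ step 1: BCB ⇒ CAB·BBA·CAB
    B ↦ CAB
    C ↦ BBA
    A ↦ ABA  (constrained at step 1)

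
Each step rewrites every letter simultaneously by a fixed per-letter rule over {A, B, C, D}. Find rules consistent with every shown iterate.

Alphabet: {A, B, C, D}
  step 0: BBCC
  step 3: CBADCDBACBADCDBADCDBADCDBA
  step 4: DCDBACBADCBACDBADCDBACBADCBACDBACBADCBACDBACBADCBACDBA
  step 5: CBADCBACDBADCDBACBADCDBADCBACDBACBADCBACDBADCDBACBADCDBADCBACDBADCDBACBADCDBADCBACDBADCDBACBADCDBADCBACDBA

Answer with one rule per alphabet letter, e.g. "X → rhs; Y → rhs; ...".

A->BA, B->CD, C->D, D->CBA

  step 4 ⇒ step 5: DCDBACBADCBACDBADCDBACBADCBACDBACBADCBACDBACBADCBACDBA ⇒ CBA·D·CBA·CD·BA·D·CD·BA·CBA·D·CD·BA·D·CBA·CD·BA·CBA·D·CBA·CD·BA·D·CD·BA·CBA·D·CD·BA·D·CBA·CD·BA·D·CD·BA·CBA·D·CD·BA·D·CBA·CD·BA·D·CD·BA·CBA·D·CD·BA·D·CBA·CD·BA
    A ↦ BA
    B ↦ CD
    C ↦ D
    D ↦ CBA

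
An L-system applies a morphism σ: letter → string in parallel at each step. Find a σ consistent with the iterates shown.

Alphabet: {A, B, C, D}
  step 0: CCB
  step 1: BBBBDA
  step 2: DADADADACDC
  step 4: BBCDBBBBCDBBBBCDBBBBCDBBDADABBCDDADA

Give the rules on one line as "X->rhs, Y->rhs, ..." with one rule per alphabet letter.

A->C, B->DA, C->BB, D->CD

  step 1 ⇒ step 2: BBBBDA ⇒ DA·DA·DA·DA·CD·C
    A ↦ C
    B ↦ DA
    D ↦ CD
  step 0 ⇒ step 1: CCB ⇒ BB·BB·DA
    C ↦ BB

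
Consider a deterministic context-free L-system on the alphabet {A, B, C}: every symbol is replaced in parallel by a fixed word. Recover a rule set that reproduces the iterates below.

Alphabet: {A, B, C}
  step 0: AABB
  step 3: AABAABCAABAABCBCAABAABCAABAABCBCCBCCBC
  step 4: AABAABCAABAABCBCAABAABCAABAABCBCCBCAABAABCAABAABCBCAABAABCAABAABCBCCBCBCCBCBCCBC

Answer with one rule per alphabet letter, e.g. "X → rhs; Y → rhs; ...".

  step 3 ⇒ step 4: AABAABCAABAABCBCAABAABCAABAABCBCCBCCBC ⇒ AAB·AAB·C·AAB·AAB·C·BC·AAB·AAB·C·AAB·AAB·C·BC·C·BC·AAB·AAB·C·AAB·AAB·C·BC·AAB·AAB·C·AAB·AAB·C·BC·C·BC·BC·C·BC·BC·C·BC
    A ↦ AAB
    B ↦ C
    C ↦ BC

A->AAB, B->C, C->BC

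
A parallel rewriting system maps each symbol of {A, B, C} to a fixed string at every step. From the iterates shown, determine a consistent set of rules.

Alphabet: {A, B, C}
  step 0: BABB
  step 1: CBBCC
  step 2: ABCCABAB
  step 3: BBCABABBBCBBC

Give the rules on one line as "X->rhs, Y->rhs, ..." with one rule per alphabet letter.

  step 2 ⇒ step 3: ABCCABAB ⇒ BB·C·AB·AB·BB·C·BB·C
    A ↦ BB
    B ↦ C
    C ↦ AB

A->BB, B->C, C->AB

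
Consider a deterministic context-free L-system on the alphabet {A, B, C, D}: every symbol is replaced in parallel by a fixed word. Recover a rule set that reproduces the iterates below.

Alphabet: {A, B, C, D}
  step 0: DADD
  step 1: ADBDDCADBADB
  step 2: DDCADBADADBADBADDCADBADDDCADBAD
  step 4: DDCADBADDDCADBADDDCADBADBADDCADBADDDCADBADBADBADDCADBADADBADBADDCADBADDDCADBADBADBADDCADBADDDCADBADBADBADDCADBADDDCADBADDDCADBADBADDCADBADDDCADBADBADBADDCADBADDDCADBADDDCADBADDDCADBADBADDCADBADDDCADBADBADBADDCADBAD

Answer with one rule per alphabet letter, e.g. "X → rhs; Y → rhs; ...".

  step 1 ⇒ step 2: ADBDDCADBADB ⇒ DDC·ADB·AD·ADB·ADB·A·DDC·ADB·AD·DDC·ADB·AD
    A ↦ DDC
    B ↦ AD
    C ↦ A
    D ↦ ADB

A->DDC, B->AD, C->A, D->ADB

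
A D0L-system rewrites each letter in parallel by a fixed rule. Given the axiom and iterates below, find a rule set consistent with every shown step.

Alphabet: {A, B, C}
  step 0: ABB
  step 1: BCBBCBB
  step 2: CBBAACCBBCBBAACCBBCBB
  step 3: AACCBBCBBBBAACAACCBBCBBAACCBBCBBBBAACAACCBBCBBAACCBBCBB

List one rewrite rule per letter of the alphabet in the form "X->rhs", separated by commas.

  step 2 ⇒ step 3: CBBAACCBBCBBAACCBBCBB ⇒ AAC·CBB·CBB·B·B·AAC·AAC·CBB·CBB·AAC·CBB·CBB·B·B·AAC·AAC·CBB·CBB·AAC·CBB·CBB
    A ↦ B
    B ↦ CBB
    C ↦ AAC

A->B, B->CBB, C->AAC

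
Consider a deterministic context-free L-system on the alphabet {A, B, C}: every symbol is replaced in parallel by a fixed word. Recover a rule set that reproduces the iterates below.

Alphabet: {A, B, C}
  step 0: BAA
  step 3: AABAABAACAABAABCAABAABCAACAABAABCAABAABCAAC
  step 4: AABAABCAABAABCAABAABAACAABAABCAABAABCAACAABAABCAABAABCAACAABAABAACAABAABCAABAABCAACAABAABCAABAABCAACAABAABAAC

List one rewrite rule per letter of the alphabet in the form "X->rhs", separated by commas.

  step 3 ⇒ step 4: AABAABAACAABAABCAABAABCAACAABAABCAABAABCAAC ⇒ AAB·AAB·C·AAB·AAB·C·AAB·AAB·AAC·AAB·AAB·C·AAB·AAB·C·AAC·AAB·AAB·C·AAB·AAB·C·AAC·AAB·AAB·AAC·AAB·AAB·C·AAB·AAB·C·AAC·AAB·AAB·C·AAB·AAB·C·AAC·AAB·AAB·AAC
    A ↦ AAB
    B ↦ C
    C ↦ AAC

A->AAB, B->C, C->AAC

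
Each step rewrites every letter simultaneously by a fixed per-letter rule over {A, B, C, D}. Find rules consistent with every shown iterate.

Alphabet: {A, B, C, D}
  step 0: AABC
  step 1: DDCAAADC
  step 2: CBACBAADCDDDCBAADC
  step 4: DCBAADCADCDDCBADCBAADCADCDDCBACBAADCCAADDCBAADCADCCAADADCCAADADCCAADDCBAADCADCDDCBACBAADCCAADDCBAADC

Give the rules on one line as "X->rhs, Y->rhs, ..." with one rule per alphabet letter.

A->D, B->CAA, C->ADC, D->CBA

  step 1 ⇒ step 2: DDCAAADC ⇒ CBA·CBA·ADC·D·D·D·CBA·ADC
    A ↦ D
    C ↦ ADC
    D ↦ CBA
  step 0 ⇒ step 1: AABC ⇒ D·D·CAA·ADC
    B ↦ CAA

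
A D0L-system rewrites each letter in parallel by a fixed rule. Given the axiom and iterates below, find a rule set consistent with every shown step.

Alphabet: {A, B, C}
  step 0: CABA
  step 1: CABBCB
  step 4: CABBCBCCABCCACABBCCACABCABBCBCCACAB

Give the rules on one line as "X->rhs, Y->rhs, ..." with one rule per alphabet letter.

  step 0 ⇒ step 1: CABA ⇒ CA·B·BC·B
    A ↦ B
    B ↦ BC
    C ↦ CA

A->B, B->BC, C->CA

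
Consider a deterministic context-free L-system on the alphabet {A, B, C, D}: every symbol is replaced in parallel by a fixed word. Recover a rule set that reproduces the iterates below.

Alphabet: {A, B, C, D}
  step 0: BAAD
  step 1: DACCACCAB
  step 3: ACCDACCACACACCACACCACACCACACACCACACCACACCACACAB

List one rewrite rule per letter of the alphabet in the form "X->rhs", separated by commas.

  step 0 ⇒ step 1: BAAD ⇒ D·ACC·ACC·AB
    A ↦ ACC
    B ↦ D
    D ↦ AB
    C ↦ AC  (constrained at step 1)

A->ACC, B->D, C->AC, D->AB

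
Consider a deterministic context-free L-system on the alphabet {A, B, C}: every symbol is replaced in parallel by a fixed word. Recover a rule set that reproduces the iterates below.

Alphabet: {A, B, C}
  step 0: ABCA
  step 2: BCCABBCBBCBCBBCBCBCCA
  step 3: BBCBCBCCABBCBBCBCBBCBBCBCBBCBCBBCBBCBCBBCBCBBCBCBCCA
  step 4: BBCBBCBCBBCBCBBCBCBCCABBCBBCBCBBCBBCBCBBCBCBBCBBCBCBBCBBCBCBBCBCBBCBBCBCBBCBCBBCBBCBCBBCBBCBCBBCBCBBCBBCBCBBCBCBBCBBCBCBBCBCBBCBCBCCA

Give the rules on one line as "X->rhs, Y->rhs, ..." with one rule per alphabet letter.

A->CA, B->BBC, C->BC

  step 3 ⇒ step 4: BBCBCBCCABBCBBCBCBBCBBCBCBBCBCBBCBBCBCBBCBCBBCBCBCCA ⇒ BBC·BBC·BC·BBC·BC·BBC·BC·BC·CA·BBC·BBC·BC·BBC·BBC·BC·BBC·BC·BBC·BBC·BC·BBC·BBC·BC·BBC·BC·BBC·BBC·BC·BBC·BC·BBC·BBC·BC·BBC·BBC·BC·BBC·BC·BBC·BBC·BC·BBC·BC·BBC·BBC·BC·BBC·BC·BBC·BC·BC·CA
    A ↦ CA
    B ↦ BBC
    C ↦ BC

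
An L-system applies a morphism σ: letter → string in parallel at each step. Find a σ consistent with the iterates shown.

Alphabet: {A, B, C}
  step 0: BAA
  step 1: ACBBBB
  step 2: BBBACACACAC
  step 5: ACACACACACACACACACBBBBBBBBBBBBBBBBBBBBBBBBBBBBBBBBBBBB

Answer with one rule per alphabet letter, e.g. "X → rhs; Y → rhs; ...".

A->BB, B->AC, C->B

  step 1 ⇒ step 2: ACBBBB ⇒ BB·B·AC·AC·AC·AC
    A ↦ BB
    B ↦ AC
    C ↦ B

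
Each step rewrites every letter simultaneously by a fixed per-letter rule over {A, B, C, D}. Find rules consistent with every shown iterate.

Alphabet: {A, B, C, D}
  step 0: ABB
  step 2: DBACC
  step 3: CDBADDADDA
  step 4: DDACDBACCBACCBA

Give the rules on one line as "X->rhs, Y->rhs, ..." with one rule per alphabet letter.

A->BA, B->D, C->DDA, D->C

  step 3 ⇒ step 4: CDBADDADDA ⇒ DDA·C·D·BA·C·C·BA·C·C·BA
    A ↦ BA
    B ↦ D
    C ↦ DDA
    D ↦ C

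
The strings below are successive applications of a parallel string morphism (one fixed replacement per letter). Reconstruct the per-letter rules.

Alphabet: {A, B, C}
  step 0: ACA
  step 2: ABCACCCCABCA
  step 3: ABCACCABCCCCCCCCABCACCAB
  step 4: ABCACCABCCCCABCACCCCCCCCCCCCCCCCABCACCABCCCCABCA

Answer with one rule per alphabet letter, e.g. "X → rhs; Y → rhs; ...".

  step 3 ⇒ step 4: ABCACCABCCCCCCCCABCACCAB ⇒ AB·CA·CC·AB·CC·CC·AB·CA·CC·CC·CC·CC·CC·CC·CC·CC·AB·CA·CC·AB·CC·CC·AB·CA
    A ↦ AB
    B ↦ CA
    C ↦ CC

A->AB, B->CA, C->CC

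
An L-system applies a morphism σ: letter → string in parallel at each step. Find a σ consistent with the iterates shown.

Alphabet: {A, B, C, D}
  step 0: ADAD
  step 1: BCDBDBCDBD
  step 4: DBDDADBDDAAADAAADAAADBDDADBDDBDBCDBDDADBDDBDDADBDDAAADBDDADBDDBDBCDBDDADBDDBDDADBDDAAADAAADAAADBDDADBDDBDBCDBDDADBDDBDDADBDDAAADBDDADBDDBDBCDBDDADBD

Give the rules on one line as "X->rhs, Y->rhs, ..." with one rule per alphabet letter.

  step 0 ⇒ step 1: ADAD ⇒ BC·DBD·BC·DBD
    A ↦ BC
    D ↦ DBD
    B ↦ DA  (constrained at step 1)
    C ↦ AA  (constrained at step 1)

A->BC, B->DA, C->AA, D->DBD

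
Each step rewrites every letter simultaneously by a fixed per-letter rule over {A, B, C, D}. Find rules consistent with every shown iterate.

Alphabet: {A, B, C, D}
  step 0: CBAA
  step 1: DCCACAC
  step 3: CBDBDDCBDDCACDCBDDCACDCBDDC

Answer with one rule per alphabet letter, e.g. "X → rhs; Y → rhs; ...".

A->AC, B->C, C->DC, D->BD

  step 0 ⇒ step 1: CBAA ⇒ DC·C·AC·AC
    A ↦ AC
    B ↦ C
    C ↦ DC
    D ↦ BD  (constrained at step 1)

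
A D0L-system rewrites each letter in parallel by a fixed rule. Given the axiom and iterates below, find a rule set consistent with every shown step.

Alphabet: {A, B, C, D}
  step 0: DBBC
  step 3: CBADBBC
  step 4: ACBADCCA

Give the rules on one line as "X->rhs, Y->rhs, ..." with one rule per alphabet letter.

A->B, B->C, C->A, D->AD

  step 3 ⇒ step 4: CBADBBC ⇒ A·C·B·AD·C·C·A
    A ↦ B
    B ↦ C
    C ↦ A
    D ↦ AD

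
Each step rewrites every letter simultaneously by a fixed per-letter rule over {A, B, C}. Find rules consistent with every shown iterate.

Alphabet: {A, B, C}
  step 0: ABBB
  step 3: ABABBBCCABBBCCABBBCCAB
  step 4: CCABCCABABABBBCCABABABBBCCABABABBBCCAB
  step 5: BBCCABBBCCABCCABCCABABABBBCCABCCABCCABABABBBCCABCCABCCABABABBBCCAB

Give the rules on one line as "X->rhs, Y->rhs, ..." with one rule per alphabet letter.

A->CC, B->AB, C->B

  step 4 ⇒ step 5: CCABCCABABABBBCCABABABBBCCABABABBBCCAB ⇒ B·B·CC·AB·B·B·CC·AB·CC·AB·CC·AB·AB·AB·B·B·CC·AB·CC·AB·CC·AB·AB·AB·B·B·CC·AB·CC·AB·CC·AB·AB·AB·B·B·CC·AB
    A ↦ CC
    B ↦ AB
    C ↦ B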